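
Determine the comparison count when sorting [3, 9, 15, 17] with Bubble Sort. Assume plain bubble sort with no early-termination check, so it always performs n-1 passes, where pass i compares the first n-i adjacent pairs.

Pass 1: compare adjacent pairs (0,1)..(2,3) = 3 comparison(s), 0 swap(s) -> [3, 9, 15, 17]
Pass 2: compare adjacent pairs (0,1)..(1,2) = 2 comparison(s), 0 swap(s) -> [3, 9, 15, 17]
Pass 3: compare adjacent pairs (0,1)..(0,1) = 1 comparison(s), 0 swap(s) -> [3, 9, 15, 17]
Total comparisons: 3 + 2 + 1 = 6


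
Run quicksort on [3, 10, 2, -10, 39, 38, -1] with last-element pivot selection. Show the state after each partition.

Partition 1: pivot=-1 at index 1 -> [-10, -1, 2, 3, 39, 38, 10]
Partition 2: pivot=10 at index 4 -> [-10, -1, 2, 3, 10, 38, 39]
Partition 3: pivot=3 at index 3 -> [-10, -1, 2, 3, 10, 38, 39]
Partition 4: pivot=39 at index 6 -> [-10, -1, 2, 3, 10, 38, 39]


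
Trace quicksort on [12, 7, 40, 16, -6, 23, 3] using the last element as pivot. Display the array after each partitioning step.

Partition 1: pivot=3 at index 1 -> [-6, 3, 40, 16, 12, 23, 7]
Partition 2: pivot=7 at index 2 -> [-6, 3, 7, 16, 12, 23, 40]
Partition 3: pivot=40 at index 6 -> [-6, 3, 7, 16, 12, 23, 40]
Partition 4: pivot=23 at index 5 -> [-6, 3, 7, 16, 12, 23, 40]
Partition 5: pivot=12 at index 3 -> [-6, 3, 7, 12, 16, 23, 40]


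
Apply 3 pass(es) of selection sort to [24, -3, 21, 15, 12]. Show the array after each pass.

Pass 1: Select minimum -3 at index 1, swap -> [-3, 24, 21, 15, 12]
Pass 2: Select minimum 12 at index 4, swap -> [-3, 12, 21, 15, 24]
Pass 3: Select minimum 15 at index 3, swap -> [-3, 12, 15, 21, 24]


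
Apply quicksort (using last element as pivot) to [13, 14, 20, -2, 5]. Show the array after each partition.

Partition 1: pivot=5 at index 1 -> [-2, 5, 20, 13, 14]
Partition 2: pivot=14 at index 3 -> [-2, 5, 13, 14, 20]


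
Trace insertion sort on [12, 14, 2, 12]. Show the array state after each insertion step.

First element 12 is already 'sorted'
Insert 14: shifted 0 elements -> [12, 14, 2, 12]
Insert 2: shifted 2 elements -> [2, 12, 14, 12]
Insert 12: shifted 1 elements -> [2, 12, 12, 14]


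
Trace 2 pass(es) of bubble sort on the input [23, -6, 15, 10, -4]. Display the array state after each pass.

After pass 1: [-6, 15, 10, -4, 23] (4 swaps)
After pass 2: [-6, 10, -4, 15, 23] (2 swaps)
Total swaps: 6


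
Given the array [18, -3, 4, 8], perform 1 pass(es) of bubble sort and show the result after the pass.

After pass 1: [-3, 4, 8, 18] (3 swaps)
Total swaps: 3


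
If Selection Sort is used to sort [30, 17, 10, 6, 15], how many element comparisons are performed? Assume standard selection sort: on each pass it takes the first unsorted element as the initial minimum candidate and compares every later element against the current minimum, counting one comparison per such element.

Pass 1: scan indices 1..4 for the minimum = 4 comparison(s); min is 6, place at index 0 -> [6, 17, 10, 30, 15]
Pass 2: scan indices 2..4 for the minimum = 3 comparison(s); min is 10, place at index 1 -> [6, 10, 17, 30, 15]
Pass 3: scan indices 3..4 for the minimum = 2 comparison(s); min is 15, place at index 2 -> [6, 10, 15, 30, 17]
Pass 4: scan indices 4..4 for the minimum = 1 comparison(s); min is 17, place at index 3 -> [6, 10, 15, 17, 30]
Selection sort always scans the whole unsorted suffix, so the count is (n-1) + (n-2) + ... + 1 = n(n-1)/2 = 5*4/2 = 10 regardless of the input order.
Total comparisons: 4 + 3 + 2 + 1 = 10


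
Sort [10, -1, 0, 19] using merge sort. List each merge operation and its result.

Divide and conquer:
  Merge [10] + [-1] -> [-1, 10]
  Merge [0] + [19] -> [0, 19]
  Merge [-1, 10] + [0, 19] -> [-1, 0, 10, 19]


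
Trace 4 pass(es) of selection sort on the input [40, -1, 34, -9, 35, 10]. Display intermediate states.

Pass 1: Select minimum -9 at index 3, swap -> [-9, -1, 34, 40, 35, 10]
Pass 2: Select minimum -1 at index 1, swap -> [-9, -1, 34, 40, 35, 10]
Pass 3: Select minimum 10 at index 5, swap -> [-9, -1, 10, 40, 35, 34]
Pass 4: Select minimum 34 at index 5, swap -> [-9, -1, 10, 34, 35, 40]


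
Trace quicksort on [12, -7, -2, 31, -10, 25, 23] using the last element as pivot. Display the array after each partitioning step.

Partition 1: pivot=23 at index 4 -> [12, -7, -2, -10, 23, 25, 31]
Partition 2: pivot=-10 at index 0 -> [-10, -7, -2, 12, 23, 25, 31]
Partition 3: pivot=12 at index 3 -> [-10, -7, -2, 12, 23, 25, 31]
Partition 4: pivot=-2 at index 2 -> [-10, -7, -2, 12, 23, 25, 31]
Partition 5: pivot=31 at index 6 -> [-10, -7, -2, 12, 23, 25, 31]


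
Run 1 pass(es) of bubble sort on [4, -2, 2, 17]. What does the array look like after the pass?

After pass 1: [-2, 2, 4, 17] (2 swaps)
Total swaps: 2


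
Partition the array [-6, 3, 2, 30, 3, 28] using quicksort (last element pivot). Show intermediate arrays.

Partition 1: pivot=28 at index 4 -> [-6, 3, 2, 3, 28, 30]
Partition 2: pivot=3 at index 3 -> [-6, 3, 2, 3, 28, 30]
Partition 3: pivot=2 at index 1 -> [-6, 2, 3, 3, 28, 30]


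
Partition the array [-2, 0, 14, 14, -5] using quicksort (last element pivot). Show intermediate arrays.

Partition 1: pivot=-5 at index 0 -> [-5, 0, 14, 14, -2]
Partition 2: pivot=-2 at index 1 -> [-5, -2, 14, 14, 0]
Partition 3: pivot=0 at index 2 -> [-5, -2, 0, 14, 14]
Partition 4: pivot=14 at index 4 -> [-5, -2, 0, 14, 14]


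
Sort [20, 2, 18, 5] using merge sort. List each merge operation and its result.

Divide and conquer:
  Merge [20] + [2] -> [2, 20]
  Merge [18] + [5] -> [5, 18]
  Merge [2, 20] + [5, 18] -> [2, 5, 18, 20]


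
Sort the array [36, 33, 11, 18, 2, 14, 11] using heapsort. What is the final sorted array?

Build heap: [36, 33, 14, 18, 2, 11, 11]
Extract 36: [33, 18, 14, 11, 2, 11, 36]
Extract 33: [18, 11, 14, 11, 2, 33, 36]
Extract 18: [14, 11, 2, 11, 18, 33, 36]
Extract 14: [11, 11, 2, 14, 18, 33, 36]
Extract 11: [11, 2, 11, 14, 18, 33, 36]
Extract 11: [2, 11, 11, 14, 18, 33, 36]


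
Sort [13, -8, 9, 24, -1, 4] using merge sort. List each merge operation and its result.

Divide and conquer:
  Merge [-8] + [9] -> [-8, 9]
  Merge [13] + [-8, 9] -> [-8, 9, 13]
  Merge [-1] + [4] -> [-1, 4]
  Merge [24] + [-1, 4] -> [-1, 4, 24]
  Merge [-8, 9, 13] + [-1, 4, 24] -> [-8, -1, 4, 9, 13, 24]


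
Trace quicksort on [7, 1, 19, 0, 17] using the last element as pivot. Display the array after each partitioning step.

Partition 1: pivot=17 at index 3 -> [7, 1, 0, 17, 19]
Partition 2: pivot=0 at index 0 -> [0, 1, 7, 17, 19]
Partition 3: pivot=7 at index 2 -> [0, 1, 7, 17, 19]


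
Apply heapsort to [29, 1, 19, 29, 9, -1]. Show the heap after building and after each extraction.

Build heap: [29, 29, 19, 1, 9, -1]
Extract 29: [29, 9, 19, 1, -1, 29]
Extract 29: [19, 9, -1, 1, 29, 29]
Extract 19: [9, 1, -1, 19, 29, 29]
Extract 9: [1, -1, 9, 19, 29, 29]
Extract 1: [-1, 1, 9, 19, 29, 29]


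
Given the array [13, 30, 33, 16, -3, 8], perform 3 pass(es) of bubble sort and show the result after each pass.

After pass 1: [13, 30, 16, -3, 8, 33] (3 swaps)
After pass 2: [13, 16, -3, 8, 30, 33] (3 swaps)
After pass 3: [13, -3, 8, 16, 30, 33] (2 swaps)
Total swaps: 8


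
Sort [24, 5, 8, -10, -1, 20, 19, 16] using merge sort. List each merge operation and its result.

Divide and conquer:
  Merge [24] + [5] -> [5, 24]
  Merge [8] + [-10] -> [-10, 8]
  Merge [5, 24] + [-10, 8] -> [-10, 5, 8, 24]
  Merge [-1] + [20] -> [-1, 20]
  Merge [19] + [16] -> [16, 19]
  Merge [-1, 20] + [16, 19] -> [-1, 16, 19, 20]
  Merge [-10, 5, 8, 24] + [-1, 16, 19, 20] -> [-10, -1, 5, 8, 16, 19, 20, 24]


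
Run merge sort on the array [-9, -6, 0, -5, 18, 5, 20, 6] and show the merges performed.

Divide and conquer:
  Merge [-9] + [-6] -> [-9, -6]
  Merge [0] + [-5] -> [-5, 0]
  Merge [-9, -6] + [-5, 0] -> [-9, -6, -5, 0]
  Merge [18] + [5] -> [5, 18]
  Merge [20] + [6] -> [6, 20]
  Merge [5, 18] + [6, 20] -> [5, 6, 18, 20]
  Merge [-9, -6, -5, 0] + [5, 6, 18, 20] -> [-9, -6, -5, 0, 5, 6, 18, 20]


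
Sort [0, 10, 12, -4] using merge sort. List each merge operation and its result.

Divide and conquer:
  Merge [0] + [10] -> [0, 10]
  Merge [12] + [-4] -> [-4, 12]
  Merge [0, 10] + [-4, 12] -> [-4, 0, 10, 12]


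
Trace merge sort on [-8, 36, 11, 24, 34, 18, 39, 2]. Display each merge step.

Divide and conquer:
  Merge [-8] + [36] -> [-8, 36]
  Merge [11] + [24] -> [11, 24]
  Merge [-8, 36] + [11, 24] -> [-8, 11, 24, 36]
  Merge [34] + [18] -> [18, 34]
  Merge [39] + [2] -> [2, 39]
  Merge [18, 34] + [2, 39] -> [2, 18, 34, 39]
  Merge [-8, 11, 24, 36] + [2, 18, 34, 39] -> [-8, 2, 11, 18, 24, 34, 36, 39]


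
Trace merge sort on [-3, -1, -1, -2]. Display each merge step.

Divide and conquer:
  Merge [-3] + [-1] -> [-3, -1]
  Merge [-1] + [-2] -> [-2, -1]
  Merge [-3, -1] + [-2, -1] -> [-3, -2, -1, -1]


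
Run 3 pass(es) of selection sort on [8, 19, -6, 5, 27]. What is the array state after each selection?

Pass 1: Select minimum -6 at index 2, swap -> [-6, 19, 8, 5, 27]
Pass 2: Select minimum 5 at index 3, swap -> [-6, 5, 8, 19, 27]
Pass 3: Select minimum 8 at index 2, swap -> [-6, 5, 8, 19, 27]


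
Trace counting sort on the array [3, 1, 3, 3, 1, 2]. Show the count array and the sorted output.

Count array: [0, 2, 1, 3]
(count[i] = number of elements equal to i)
Cumulative count: [0, 2, 3, 6]
Sorted: [1, 1, 2, 3, 3, 3]


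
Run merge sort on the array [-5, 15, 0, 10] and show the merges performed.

Divide and conquer:
  Merge [-5] + [15] -> [-5, 15]
  Merge [0] + [10] -> [0, 10]
  Merge [-5, 15] + [0, 10] -> [-5, 0, 10, 15]


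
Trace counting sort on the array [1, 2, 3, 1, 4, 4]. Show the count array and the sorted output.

Count array: [0, 2, 1, 1, 2]
(count[i] = number of elements equal to i)
Cumulative count: [0, 2, 3, 4, 6]
Sorted: [1, 1, 2, 3, 4, 4]


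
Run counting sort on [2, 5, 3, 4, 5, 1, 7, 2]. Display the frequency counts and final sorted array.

Count array: [0, 1, 2, 1, 1, 2, 0, 1]
(count[i] = number of elements equal to i)
Cumulative count: [0, 1, 3, 4, 5, 7, 7, 8]
Sorted: [1, 2, 2, 3, 4, 5, 5, 7]


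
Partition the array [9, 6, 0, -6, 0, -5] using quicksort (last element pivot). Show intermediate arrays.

Partition 1: pivot=-5 at index 1 -> [-6, -5, 0, 9, 0, 6]
Partition 2: pivot=6 at index 4 -> [-6, -5, 0, 0, 6, 9]
Partition 3: pivot=0 at index 3 -> [-6, -5, 0, 0, 6, 9]


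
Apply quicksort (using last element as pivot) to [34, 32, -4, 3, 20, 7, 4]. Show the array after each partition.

Partition 1: pivot=4 at index 2 -> [-4, 3, 4, 32, 20, 7, 34]
Partition 2: pivot=3 at index 1 -> [-4, 3, 4, 32, 20, 7, 34]
Partition 3: pivot=34 at index 6 -> [-4, 3, 4, 32, 20, 7, 34]
Partition 4: pivot=7 at index 3 -> [-4, 3, 4, 7, 20, 32, 34]
Partition 5: pivot=32 at index 5 -> [-4, 3, 4, 7, 20, 32, 34]


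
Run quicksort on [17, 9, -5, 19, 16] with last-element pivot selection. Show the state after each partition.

Partition 1: pivot=16 at index 2 -> [9, -5, 16, 19, 17]
Partition 2: pivot=-5 at index 0 -> [-5, 9, 16, 19, 17]
Partition 3: pivot=17 at index 3 -> [-5, 9, 16, 17, 19]


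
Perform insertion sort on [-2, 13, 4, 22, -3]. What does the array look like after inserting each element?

First element -2 is already 'sorted'
Insert 13: shifted 0 elements -> [-2, 13, 4, 22, -3]
Insert 4: shifted 1 elements -> [-2, 4, 13, 22, -3]
Insert 22: shifted 0 elements -> [-2, 4, 13, 22, -3]
Insert -3: shifted 4 elements -> [-3, -2, 4, 13, 22]


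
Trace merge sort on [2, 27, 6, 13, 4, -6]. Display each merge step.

Divide and conquer:
  Merge [27] + [6] -> [6, 27]
  Merge [2] + [6, 27] -> [2, 6, 27]
  Merge [4] + [-6] -> [-6, 4]
  Merge [13] + [-6, 4] -> [-6, 4, 13]
  Merge [2, 6, 27] + [-6, 4, 13] -> [-6, 2, 4, 6, 13, 27]


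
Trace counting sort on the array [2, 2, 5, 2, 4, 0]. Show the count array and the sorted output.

Count array: [1, 0, 3, 0, 1, 1]
(count[i] = number of elements equal to i)
Cumulative count: [1, 1, 4, 4, 5, 6]
Sorted: [0, 2, 2, 2, 4, 5]


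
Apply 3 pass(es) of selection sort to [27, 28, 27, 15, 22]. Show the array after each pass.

Pass 1: Select minimum 15 at index 3, swap -> [15, 28, 27, 27, 22]
Pass 2: Select minimum 22 at index 4, swap -> [15, 22, 27, 27, 28]
Pass 3: Select minimum 27 at index 2, swap -> [15, 22, 27, 27, 28]


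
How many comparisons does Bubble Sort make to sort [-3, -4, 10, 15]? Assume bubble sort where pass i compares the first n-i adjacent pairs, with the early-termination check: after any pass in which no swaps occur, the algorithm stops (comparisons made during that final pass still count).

Pass 1: compare adjacent pairs (0,1)..(2,3) = 3 comparison(s), 1 swap(s) -> [-4, -3, 10, 15]
Pass 2: compare adjacent pairs (0,1)..(1,2) = 2 comparison(s), 0 swap(s) -> [-4, -3, 10, 15]
No swaps in this pass, so bubble sort stops here.
Total comparisons: 3 + 2 = 5


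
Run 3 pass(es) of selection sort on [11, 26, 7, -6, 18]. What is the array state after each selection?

Pass 1: Select minimum -6 at index 3, swap -> [-6, 26, 7, 11, 18]
Pass 2: Select minimum 7 at index 2, swap -> [-6, 7, 26, 11, 18]
Pass 3: Select minimum 11 at index 3, swap -> [-6, 7, 11, 26, 18]


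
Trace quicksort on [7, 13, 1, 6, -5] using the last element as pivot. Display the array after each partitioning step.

Partition 1: pivot=-5 at index 0 -> [-5, 13, 1, 6, 7]
Partition 2: pivot=7 at index 3 -> [-5, 1, 6, 7, 13]
Partition 3: pivot=6 at index 2 -> [-5, 1, 6, 7, 13]


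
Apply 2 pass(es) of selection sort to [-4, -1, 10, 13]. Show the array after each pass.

Pass 1: Select minimum -4 at index 0, swap -> [-4, -1, 10, 13]
Pass 2: Select minimum -1 at index 1, swap -> [-4, -1, 10, 13]


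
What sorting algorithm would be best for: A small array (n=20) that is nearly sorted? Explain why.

Best choice: Insertion sort
Reason: Insertion sort is O(n) for nearly sorted arrays and has low overhead


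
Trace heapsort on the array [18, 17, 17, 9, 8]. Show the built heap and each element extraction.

Build heap: [18, 17, 17, 9, 8]
Extract 18: [17, 9, 17, 8, 18]
Extract 17: [17, 9, 8, 17, 18]
Extract 17: [9, 8, 17, 17, 18]
Extract 9: [8, 9, 17, 17, 18]


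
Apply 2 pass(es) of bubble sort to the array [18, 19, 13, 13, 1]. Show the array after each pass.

After pass 1: [18, 13, 13, 1, 19] (3 swaps)
After pass 2: [13, 13, 1, 18, 19] (3 swaps)
Total swaps: 6


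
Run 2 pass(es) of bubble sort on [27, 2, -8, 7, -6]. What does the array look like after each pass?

After pass 1: [2, -8, 7, -6, 27] (4 swaps)
After pass 2: [-8, 2, -6, 7, 27] (2 swaps)
Total swaps: 6


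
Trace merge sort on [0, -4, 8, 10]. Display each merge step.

Divide and conquer:
  Merge [0] + [-4] -> [-4, 0]
  Merge [8] + [10] -> [8, 10]
  Merge [-4, 0] + [8, 10] -> [-4, 0, 8, 10]


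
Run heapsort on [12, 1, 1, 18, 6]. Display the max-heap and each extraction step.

Build heap: [18, 12, 1, 1, 6]
Extract 18: [12, 6, 1, 1, 18]
Extract 12: [6, 1, 1, 12, 18]
Extract 6: [1, 1, 6, 12, 18]
Extract 1: [1, 1, 6, 12, 18]


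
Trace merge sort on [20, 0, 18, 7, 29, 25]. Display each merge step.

Divide and conquer:
  Merge [0] + [18] -> [0, 18]
  Merge [20] + [0, 18] -> [0, 18, 20]
  Merge [29] + [25] -> [25, 29]
  Merge [7] + [25, 29] -> [7, 25, 29]
  Merge [0, 18, 20] + [7, 25, 29] -> [0, 7, 18, 20, 25, 29]


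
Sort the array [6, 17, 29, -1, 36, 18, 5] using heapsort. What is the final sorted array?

Build heap: [36, 17, 29, -1, 6, 18, 5]
Extract 36: [29, 17, 18, -1, 6, 5, 36]
Extract 29: [18, 17, 5, -1, 6, 29, 36]
Extract 18: [17, 6, 5, -1, 18, 29, 36]
Extract 17: [6, -1, 5, 17, 18, 29, 36]
Extract 6: [5, -1, 6, 17, 18, 29, 36]
Extract 5: [-1, 5, 6, 17, 18, 29, 36]


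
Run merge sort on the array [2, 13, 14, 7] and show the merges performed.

Divide and conquer:
  Merge [2] + [13] -> [2, 13]
  Merge [14] + [7] -> [7, 14]
  Merge [2, 13] + [7, 14] -> [2, 7, 13, 14]


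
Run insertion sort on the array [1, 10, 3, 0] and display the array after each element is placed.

First element 1 is already 'sorted'
Insert 10: shifted 0 elements -> [1, 10, 3, 0]
Insert 3: shifted 1 elements -> [1, 3, 10, 0]
Insert 0: shifted 3 elements -> [0, 1, 3, 10]


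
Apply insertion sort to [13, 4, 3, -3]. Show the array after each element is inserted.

First element 13 is already 'sorted'
Insert 4: shifted 1 elements -> [4, 13, 3, -3]
Insert 3: shifted 2 elements -> [3, 4, 13, -3]
Insert -3: shifted 3 elements -> [-3, 3, 4, 13]


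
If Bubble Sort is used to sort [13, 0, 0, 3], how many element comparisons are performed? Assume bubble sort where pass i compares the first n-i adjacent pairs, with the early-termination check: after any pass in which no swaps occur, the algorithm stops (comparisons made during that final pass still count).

Pass 1: compare adjacent pairs (0,1)..(2,3) = 3 comparison(s), 3 swap(s) -> [0, 0, 3, 13]
Pass 2: compare adjacent pairs (0,1)..(1,2) = 2 comparison(s), 0 swap(s) -> [0, 0, 3, 13]
No swaps in this pass, so bubble sort stops here.
Total comparisons: 3 + 2 = 5


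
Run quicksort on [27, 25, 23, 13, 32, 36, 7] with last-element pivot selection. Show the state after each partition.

Partition 1: pivot=7 at index 0 -> [7, 25, 23, 13, 32, 36, 27]
Partition 2: pivot=27 at index 4 -> [7, 25, 23, 13, 27, 36, 32]
Partition 3: pivot=13 at index 1 -> [7, 13, 23, 25, 27, 36, 32]
Partition 4: pivot=25 at index 3 -> [7, 13, 23, 25, 27, 36, 32]
Partition 5: pivot=32 at index 5 -> [7, 13, 23, 25, 27, 32, 36]


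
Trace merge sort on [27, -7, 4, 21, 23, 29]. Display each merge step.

Divide and conquer:
  Merge [-7] + [4] -> [-7, 4]
  Merge [27] + [-7, 4] -> [-7, 4, 27]
  Merge [23] + [29] -> [23, 29]
  Merge [21] + [23, 29] -> [21, 23, 29]
  Merge [-7, 4, 27] + [21, 23, 29] -> [-7, 4, 21, 23, 27, 29]


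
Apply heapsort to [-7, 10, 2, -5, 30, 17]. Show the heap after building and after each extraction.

Build heap: [30, 10, 17, -5, -7, 2]
Extract 30: [17, 10, 2, -5, -7, 30]
Extract 17: [10, -5, 2, -7, 17, 30]
Extract 10: [2, -5, -7, 10, 17, 30]
Extract 2: [-5, -7, 2, 10, 17, 30]
Extract -5: [-7, -5, 2, 10, 17, 30]


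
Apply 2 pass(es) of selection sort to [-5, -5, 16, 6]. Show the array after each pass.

Pass 1: Select minimum -5 at index 0, swap -> [-5, -5, 16, 6]
Pass 2: Select minimum -5 at index 1, swap -> [-5, -5, 16, 6]


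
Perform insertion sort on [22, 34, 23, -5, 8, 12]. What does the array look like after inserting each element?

First element 22 is already 'sorted'
Insert 34: shifted 0 elements -> [22, 34, 23, -5, 8, 12]
Insert 23: shifted 1 elements -> [22, 23, 34, -5, 8, 12]
Insert -5: shifted 3 elements -> [-5, 22, 23, 34, 8, 12]
Insert 8: shifted 3 elements -> [-5, 8, 22, 23, 34, 12]
Insert 12: shifted 3 elements -> [-5, 8, 12, 22, 23, 34]


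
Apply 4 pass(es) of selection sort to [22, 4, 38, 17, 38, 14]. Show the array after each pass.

Pass 1: Select minimum 4 at index 1, swap -> [4, 22, 38, 17, 38, 14]
Pass 2: Select minimum 14 at index 5, swap -> [4, 14, 38, 17, 38, 22]
Pass 3: Select minimum 17 at index 3, swap -> [4, 14, 17, 38, 38, 22]
Pass 4: Select minimum 22 at index 5, swap -> [4, 14, 17, 22, 38, 38]


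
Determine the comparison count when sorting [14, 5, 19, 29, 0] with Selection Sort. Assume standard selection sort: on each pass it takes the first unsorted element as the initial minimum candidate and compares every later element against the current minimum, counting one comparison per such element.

Pass 1: scan indices 1..4 for the minimum = 4 comparison(s); min is 0, place at index 0 -> [0, 5, 19, 29, 14]
Pass 2: scan indices 2..4 for the minimum = 3 comparison(s); min is 5, place at index 1 -> [0, 5, 19, 29, 14]
Pass 3: scan indices 3..4 for the minimum = 2 comparison(s); min is 14, place at index 2 -> [0, 5, 14, 29, 19]
Pass 4: scan indices 4..4 for the minimum = 1 comparison(s); min is 19, place at index 3 -> [0, 5, 14, 19, 29]
Selection sort always scans the whole unsorted suffix, so the count is (n-1) + (n-2) + ... + 1 = n(n-1)/2 = 5*4/2 = 10 regardless of the input order.
Total comparisons: 4 + 3 + 2 + 1 = 10


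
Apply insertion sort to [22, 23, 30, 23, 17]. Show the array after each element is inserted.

First element 22 is already 'sorted'
Insert 23: shifted 0 elements -> [22, 23, 30, 23, 17]
Insert 30: shifted 0 elements -> [22, 23, 30, 23, 17]
Insert 23: shifted 1 elements -> [22, 23, 23, 30, 17]
Insert 17: shifted 4 elements -> [17, 22, 23, 23, 30]


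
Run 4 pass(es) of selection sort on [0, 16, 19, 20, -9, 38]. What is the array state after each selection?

Pass 1: Select minimum -9 at index 4, swap -> [-9, 16, 19, 20, 0, 38]
Pass 2: Select minimum 0 at index 4, swap -> [-9, 0, 19, 20, 16, 38]
Pass 3: Select minimum 16 at index 4, swap -> [-9, 0, 16, 20, 19, 38]
Pass 4: Select minimum 19 at index 4, swap -> [-9, 0, 16, 19, 20, 38]


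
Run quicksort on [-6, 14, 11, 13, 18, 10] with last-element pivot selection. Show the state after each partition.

Partition 1: pivot=10 at index 1 -> [-6, 10, 11, 13, 18, 14]
Partition 2: pivot=14 at index 4 -> [-6, 10, 11, 13, 14, 18]
Partition 3: pivot=13 at index 3 -> [-6, 10, 11, 13, 14, 18]


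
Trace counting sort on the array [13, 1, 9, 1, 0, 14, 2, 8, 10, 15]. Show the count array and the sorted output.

Count array: [1, 2, 1, 0, 0, 0, 0, 0, 1, 1, 1, 0, 0, 1, 1, 1]
(count[i] = number of elements equal to i)
Cumulative count: [1, 3, 4, 4, 4, 4, 4, 4, 5, 6, 7, 7, 7, 8, 9, 10]
Sorted: [0, 1, 1, 2, 8, 9, 10, 13, 14, 15]


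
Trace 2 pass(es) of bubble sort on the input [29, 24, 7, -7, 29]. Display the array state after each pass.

After pass 1: [24, 7, -7, 29, 29] (3 swaps)
After pass 2: [7, -7, 24, 29, 29] (2 swaps)
Total swaps: 5


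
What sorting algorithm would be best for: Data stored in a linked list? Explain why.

Best choice: Merge sort
Reason: Merge sort doesn't require random access; can be done in O(1) extra space for linked lists


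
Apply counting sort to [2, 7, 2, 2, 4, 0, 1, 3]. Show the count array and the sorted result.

Count array: [1, 1, 3, 1, 1, 0, 0, 1]
(count[i] = number of elements equal to i)
Cumulative count: [1, 2, 5, 6, 7, 7, 7, 8]
Sorted: [0, 1, 2, 2, 2, 3, 4, 7]


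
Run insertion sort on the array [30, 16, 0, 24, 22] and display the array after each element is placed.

First element 30 is already 'sorted'
Insert 16: shifted 1 elements -> [16, 30, 0, 24, 22]
Insert 0: shifted 2 elements -> [0, 16, 30, 24, 22]
Insert 24: shifted 1 elements -> [0, 16, 24, 30, 22]
Insert 22: shifted 2 elements -> [0, 16, 22, 24, 30]


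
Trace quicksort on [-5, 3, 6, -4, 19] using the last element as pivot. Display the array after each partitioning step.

Partition 1: pivot=19 at index 4 -> [-5, 3, 6, -4, 19]
Partition 2: pivot=-4 at index 1 -> [-5, -4, 6, 3, 19]
Partition 3: pivot=3 at index 2 -> [-5, -4, 3, 6, 19]


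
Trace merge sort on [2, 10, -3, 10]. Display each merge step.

Divide and conquer:
  Merge [2] + [10] -> [2, 10]
  Merge [-3] + [10] -> [-3, 10]
  Merge [2, 10] + [-3, 10] -> [-3, 2, 10, 10]


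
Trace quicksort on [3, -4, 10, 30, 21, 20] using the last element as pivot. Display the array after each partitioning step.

Partition 1: pivot=20 at index 3 -> [3, -4, 10, 20, 21, 30]
Partition 2: pivot=10 at index 2 -> [3, -4, 10, 20, 21, 30]
Partition 3: pivot=-4 at index 0 -> [-4, 3, 10, 20, 21, 30]
Partition 4: pivot=30 at index 5 -> [-4, 3, 10, 20, 21, 30]


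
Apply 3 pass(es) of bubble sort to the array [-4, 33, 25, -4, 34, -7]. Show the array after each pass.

After pass 1: [-4, 25, -4, 33, -7, 34] (3 swaps)
After pass 2: [-4, -4, 25, -7, 33, 34] (2 swaps)
After pass 3: [-4, -4, -7, 25, 33, 34] (1 swaps)
Total swaps: 6


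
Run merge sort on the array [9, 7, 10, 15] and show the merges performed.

Divide and conquer:
  Merge [9] + [7] -> [7, 9]
  Merge [10] + [15] -> [10, 15]
  Merge [7, 9] + [10, 15] -> [7, 9, 10, 15]


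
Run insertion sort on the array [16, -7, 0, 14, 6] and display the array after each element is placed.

First element 16 is already 'sorted'
Insert -7: shifted 1 elements -> [-7, 16, 0, 14, 6]
Insert 0: shifted 1 elements -> [-7, 0, 16, 14, 6]
Insert 14: shifted 1 elements -> [-7, 0, 14, 16, 6]
Insert 6: shifted 2 elements -> [-7, 0, 6, 14, 16]


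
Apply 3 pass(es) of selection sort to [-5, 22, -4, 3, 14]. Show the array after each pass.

Pass 1: Select minimum -5 at index 0, swap -> [-5, 22, -4, 3, 14]
Pass 2: Select minimum -4 at index 2, swap -> [-5, -4, 22, 3, 14]
Pass 3: Select minimum 3 at index 3, swap -> [-5, -4, 3, 22, 14]


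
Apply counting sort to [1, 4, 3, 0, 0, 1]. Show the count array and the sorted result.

Count array: [2, 2, 0, 1, 1]
(count[i] = number of elements equal to i)
Cumulative count: [2, 4, 4, 5, 6]
Sorted: [0, 0, 1, 1, 3, 4]


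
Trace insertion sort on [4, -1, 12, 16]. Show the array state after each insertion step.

First element 4 is already 'sorted'
Insert -1: shifted 1 elements -> [-1, 4, 12, 16]
Insert 12: shifted 0 elements -> [-1, 4, 12, 16]
Insert 16: shifted 0 elements -> [-1, 4, 12, 16]


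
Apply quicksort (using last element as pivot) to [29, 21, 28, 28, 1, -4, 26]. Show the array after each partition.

Partition 1: pivot=26 at index 3 -> [21, 1, -4, 26, 29, 28, 28]
Partition 2: pivot=-4 at index 0 -> [-4, 1, 21, 26, 29, 28, 28]
Partition 3: pivot=21 at index 2 -> [-4, 1, 21, 26, 29, 28, 28]
Partition 4: pivot=28 at index 5 -> [-4, 1, 21, 26, 28, 28, 29]


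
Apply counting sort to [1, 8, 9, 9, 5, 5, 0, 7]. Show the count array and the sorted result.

Count array: [1, 1, 0, 0, 0, 2, 0, 1, 1, 2]
(count[i] = number of elements equal to i)
Cumulative count: [1, 2, 2, 2, 2, 4, 4, 5, 6, 8]
Sorted: [0, 1, 5, 5, 7, 8, 9, 9]


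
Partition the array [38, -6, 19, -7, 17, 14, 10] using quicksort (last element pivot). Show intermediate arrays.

Partition 1: pivot=10 at index 2 -> [-6, -7, 10, 38, 17, 14, 19]
Partition 2: pivot=-7 at index 0 -> [-7, -6, 10, 38, 17, 14, 19]
Partition 3: pivot=19 at index 5 -> [-7, -6, 10, 17, 14, 19, 38]
Partition 4: pivot=14 at index 3 -> [-7, -6, 10, 14, 17, 19, 38]


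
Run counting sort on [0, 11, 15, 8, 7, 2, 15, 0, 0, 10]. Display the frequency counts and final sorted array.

Count array: [3, 0, 1, 0, 0, 0, 0, 1, 1, 0, 1, 1, 0, 0, 0, 2]
(count[i] = number of elements equal to i)
Cumulative count: [3, 3, 4, 4, 4, 4, 4, 5, 6, 6, 7, 8, 8, 8, 8, 10]
Sorted: [0, 0, 0, 2, 7, 8, 10, 11, 15, 15]


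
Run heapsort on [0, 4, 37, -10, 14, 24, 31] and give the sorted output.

Build heap: [37, 14, 31, -10, 4, 24, 0]
Extract 37: [31, 14, 24, -10, 4, 0, 37]
Extract 31: [24, 14, 0, -10, 4, 31, 37]
Extract 24: [14, 4, 0, -10, 24, 31, 37]
Extract 14: [4, -10, 0, 14, 24, 31, 37]
Extract 4: [0, -10, 4, 14, 24, 31, 37]
Extract 0: [-10, 0, 4, 14, 24, 31, 37]


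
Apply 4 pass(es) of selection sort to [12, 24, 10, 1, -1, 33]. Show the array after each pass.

Pass 1: Select minimum -1 at index 4, swap -> [-1, 24, 10, 1, 12, 33]
Pass 2: Select minimum 1 at index 3, swap -> [-1, 1, 10, 24, 12, 33]
Pass 3: Select minimum 10 at index 2, swap -> [-1, 1, 10, 24, 12, 33]
Pass 4: Select minimum 12 at index 4, swap -> [-1, 1, 10, 12, 24, 33]


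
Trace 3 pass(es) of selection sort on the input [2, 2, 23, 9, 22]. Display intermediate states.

Pass 1: Select minimum 2 at index 0, swap -> [2, 2, 23, 9, 22]
Pass 2: Select minimum 2 at index 1, swap -> [2, 2, 23, 9, 22]
Pass 3: Select minimum 9 at index 3, swap -> [2, 2, 9, 23, 22]


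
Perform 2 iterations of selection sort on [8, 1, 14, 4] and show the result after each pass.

Pass 1: Select minimum 1 at index 1, swap -> [1, 8, 14, 4]
Pass 2: Select minimum 4 at index 3, swap -> [1, 4, 14, 8]


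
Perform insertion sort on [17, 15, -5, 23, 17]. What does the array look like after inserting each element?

First element 17 is already 'sorted'
Insert 15: shifted 1 elements -> [15, 17, -5, 23, 17]
Insert -5: shifted 2 elements -> [-5, 15, 17, 23, 17]
Insert 23: shifted 0 elements -> [-5, 15, 17, 23, 17]
Insert 17: shifted 1 elements -> [-5, 15, 17, 17, 23]


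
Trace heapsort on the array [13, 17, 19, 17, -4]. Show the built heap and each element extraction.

Build heap: [19, 17, 13, 17, -4]
Extract 19: [17, 17, 13, -4, 19]
Extract 17: [17, -4, 13, 17, 19]
Extract 17: [13, -4, 17, 17, 19]
Extract 13: [-4, 13, 17, 17, 19]


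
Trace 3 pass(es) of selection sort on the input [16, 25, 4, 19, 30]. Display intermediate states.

Pass 1: Select minimum 4 at index 2, swap -> [4, 25, 16, 19, 30]
Pass 2: Select minimum 16 at index 2, swap -> [4, 16, 25, 19, 30]
Pass 3: Select minimum 19 at index 3, swap -> [4, 16, 19, 25, 30]


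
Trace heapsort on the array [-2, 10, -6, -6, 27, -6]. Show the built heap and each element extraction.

Build heap: [27, 10, -6, -6, -2, -6]
Extract 27: [10, -2, -6, -6, -6, 27]
Extract 10: [-2, -6, -6, -6, 10, 27]
Extract -2: [-6, -6, -6, -2, 10, 27]
Extract -6: [-6, -6, -6, -2, 10, 27]
Extract -6: [-6, -6, -6, -2, 10, 27]


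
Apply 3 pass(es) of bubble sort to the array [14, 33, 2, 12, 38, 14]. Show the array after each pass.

After pass 1: [14, 2, 12, 33, 14, 38] (3 swaps)
After pass 2: [2, 12, 14, 14, 33, 38] (3 swaps)
After pass 3: [2, 12, 14, 14, 33, 38] (0 swaps)
Total swaps: 6


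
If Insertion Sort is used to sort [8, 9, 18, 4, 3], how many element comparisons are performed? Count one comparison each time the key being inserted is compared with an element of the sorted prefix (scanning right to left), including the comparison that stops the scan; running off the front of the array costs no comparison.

Insert 9: 8 <= 9 (stop) = 1 comparison(s) -> [8, 9, 18, 4, 3]
Insert 18: 9 <= 18 (stop) = 1 comparison(s) -> [8, 9, 18, 4, 3]
Insert 4: 18 > 4 (shift), 9 > 4 (shift), 8 > 4 (shift), reached front = 3 comparison(s) -> [4, 8, 9, 18, 3]
Insert 3: 18 > 3 (shift), 9 > 3 (shift), 8 > 3 (shift), 4 > 3 (shift), reached front = 4 comparison(s) -> [3, 4, 8, 9, 18]
Total comparisons: 1 + 1 + 3 + 4 = 9


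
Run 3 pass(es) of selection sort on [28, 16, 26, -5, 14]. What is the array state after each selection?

Pass 1: Select minimum -5 at index 3, swap -> [-5, 16, 26, 28, 14]
Pass 2: Select minimum 14 at index 4, swap -> [-5, 14, 26, 28, 16]
Pass 3: Select minimum 16 at index 4, swap -> [-5, 14, 16, 28, 26]


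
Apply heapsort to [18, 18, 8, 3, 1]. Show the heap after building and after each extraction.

Build heap: [18, 18, 8, 3, 1]
Extract 18: [18, 3, 8, 1, 18]
Extract 18: [8, 3, 1, 18, 18]
Extract 8: [3, 1, 8, 18, 18]
Extract 3: [1, 3, 8, 18, 18]


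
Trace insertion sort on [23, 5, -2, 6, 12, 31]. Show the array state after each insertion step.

First element 23 is already 'sorted'
Insert 5: shifted 1 elements -> [5, 23, -2, 6, 12, 31]
Insert -2: shifted 2 elements -> [-2, 5, 23, 6, 12, 31]
Insert 6: shifted 1 elements -> [-2, 5, 6, 23, 12, 31]
Insert 12: shifted 1 elements -> [-2, 5, 6, 12, 23, 31]
Insert 31: shifted 0 elements -> [-2, 5, 6, 12, 23, 31]


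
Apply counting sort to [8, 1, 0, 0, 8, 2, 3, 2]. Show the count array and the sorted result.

Count array: [2, 1, 2, 1, 0, 0, 0, 0, 2]
(count[i] = number of elements equal to i)
Cumulative count: [2, 3, 5, 6, 6, 6, 6, 6, 8]
Sorted: [0, 0, 1, 2, 2, 3, 8, 8]


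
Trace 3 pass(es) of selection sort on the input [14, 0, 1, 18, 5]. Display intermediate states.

Pass 1: Select minimum 0 at index 1, swap -> [0, 14, 1, 18, 5]
Pass 2: Select minimum 1 at index 2, swap -> [0, 1, 14, 18, 5]
Pass 3: Select minimum 5 at index 4, swap -> [0, 1, 5, 18, 14]


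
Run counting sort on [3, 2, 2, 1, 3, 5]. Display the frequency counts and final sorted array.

Count array: [0, 1, 2, 2, 0, 1]
(count[i] = number of elements equal to i)
Cumulative count: [0, 1, 3, 5, 5, 6]
Sorted: [1, 2, 2, 3, 3, 5]


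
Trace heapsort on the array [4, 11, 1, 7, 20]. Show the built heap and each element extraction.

Build heap: [20, 11, 1, 7, 4]
Extract 20: [11, 7, 1, 4, 20]
Extract 11: [7, 4, 1, 11, 20]
Extract 7: [4, 1, 7, 11, 20]
Extract 4: [1, 4, 7, 11, 20]


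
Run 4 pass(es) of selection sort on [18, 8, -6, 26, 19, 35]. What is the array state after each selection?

Pass 1: Select minimum -6 at index 2, swap -> [-6, 8, 18, 26, 19, 35]
Pass 2: Select minimum 8 at index 1, swap -> [-6, 8, 18, 26, 19, 35]
Pass 3: Select minimum 18 at index 2, swap -> [-6, 8, 18, 26, 19, 35]
Pass 4: Select minimum 19 at index 4, swap -> [-6, 8, 18, 19, 26, 35]


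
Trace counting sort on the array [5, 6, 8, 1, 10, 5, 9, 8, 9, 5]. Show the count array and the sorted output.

Count array: [0, 1, 0, 0, 0, 3, 1, 0, 2, 2, 1]
(count[i] = number of elements equal to i)
Cumulative count: [0, 1, 1, 1, 1, 4, 5, 5, 7, 9, 10]
Sorted: [1, 5, 5, 5, 6, 8, 8, 9, 9, 10]


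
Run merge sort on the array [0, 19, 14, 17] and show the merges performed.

Divide and conquer:
  Merge [0] + [19] -> [0, 19]
  Merge [14] + [17] -> [14, 17]
  Merge [0, 19] + [14, 17] -> [0, 14, 17, 19]


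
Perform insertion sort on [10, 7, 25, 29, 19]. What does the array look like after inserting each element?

First element 10 is already 'sorted'
Insert 7: shifted 1 elements -> [7, 10, 25, 29, 19]
Insert 25: shifted 0 elements -> [7, 10, 25, 29, 19]
Insert 29: shifted 0 elements -> [7, 10, 25, 29, 19]
Insert 19: shifted 2 elements -> [7, 10, 19, 25, 29]


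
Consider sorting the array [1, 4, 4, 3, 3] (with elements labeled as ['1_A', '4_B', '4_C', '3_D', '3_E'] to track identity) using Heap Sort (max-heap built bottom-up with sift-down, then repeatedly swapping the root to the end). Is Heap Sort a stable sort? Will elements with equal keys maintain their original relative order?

Trace Heap Sort on the labeled array (the key is the number; the letter only tracks identity):
  Build max-heap: [4_B, 3_D, 4_C, 1_A, 3_E]
  Swap root 4_B to index 4, re-heapify first 4 -> [4_C, 3_D, 3_E, 1_A, 4_B]
  Swap root 4_C to index 3, re-heapify first 3 -> [3_D, 1_A, 3_E, 4_C, 4_B]
  Swap root 3_D to index 2, re-heapify first 2 -> [3_E, 1_A, 3_D, 4_C, 4_B]
  Swap root 3_E to index 1, re-heapify first 1 -> [1_A, 3_E, 3_D, 4_C, 4_B]
Final order: [1_A, 3_E, 3_D, 4_C, 4_B]
Equal keys:
  value 3: originally 3_D, 3_E; after sorting 3_E, 3_D -> order changed
  value 4: originally 4_B, 4_C; after sorting 4_C, 4_B -> order changed
Equal keys were reordered, so Heap Sort is not stable: heap construction and root-to-end swaps move elements without regard to the original order of equal keys. (One such input is enough; an unstable sort may happen to preserve order on other inputs, but it gives no guarantee.)
Answer: Not stable


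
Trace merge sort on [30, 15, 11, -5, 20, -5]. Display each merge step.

Divide and conquer:
  Merge [15] + [11] -> [11, 15]
  Merge [30] + [11, 15] -> [11, 15, 30]
  Merge [20] + [-5] -> [-5, 20]
  Merge [-5] + [-5, 20] -> [-5, -5, 20]
  Merge [11, 15, 30] + [-5, -5, 20] -> [-5, -5, 11, 15, 20, 30]


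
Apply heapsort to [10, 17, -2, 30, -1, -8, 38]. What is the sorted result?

Build heap: [38, 30, 10, 17, -1, -8, -2]
Extract 38: [30, 17, 10, -2, -1, -8, 38]
Extract 30: [17, -1, 10, -2, -8, 30, 38]
Extract 17: [10, -1, -8, -2, 17, 30, 38]
Extract 10: [-1, -2, -8, 10, 17, 30, 38]
Extract -1: [-2, -8, -1, 10, 17, 30, 38]
Extract -2: [-8, -2, -1, 10, 17, 30, 38]


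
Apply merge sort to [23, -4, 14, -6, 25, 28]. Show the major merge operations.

Divide and conquer:
  Merge [-4] + [14] -> [-4, 14]
  Merge [23] + [-4, 14] -> [-4, 14, 23]
  Merge [25] + [28] -> [25, 28]
  Merge [-6] + [25, 28] -> [-6, 25, 28]
  Merge [-4, 14, 23] + [-6, 25, 28] -> [-6, -4, 14, 23, 25, 28]


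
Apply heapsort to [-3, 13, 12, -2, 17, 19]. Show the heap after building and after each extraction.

Build heap: [19, 17, 12, -2, 13, -3]
Extract 19: [17, 13, 12, -2, -3, 19]
Extract 17: [13, -2, 12, -3, 17, 19]
Extract 13: [12, -2, -3, 13, 17, 19]
Extract 12: [-2, -3, 12, 13, 17, 19]
Extract -2: [-3, -2, 12, 13, 17, 19]


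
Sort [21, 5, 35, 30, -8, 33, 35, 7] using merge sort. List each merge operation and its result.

Divide and conquer:
  Merge [21] + [5] -> [5, 21]
  Merge [35] + [30] -> [30, 35]
  Merge [5, 21] + [30, 35] -> [5, 21, 30, 35]
  Merge [-8] + [33] -> [-8, 33]
  Merge [35] + [7] -> [7, 35]
  Merge [-8, 33] + [7, 35] -> [-8, 7, 33, 35]
  Merge [5, 21, 30, 35] + [-8, 7, 33, 35] -> [-8, 5, 7, 21, 30, 33, 35, 35]


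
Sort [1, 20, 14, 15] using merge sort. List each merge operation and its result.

Divide and conquer:
  Merge [1] + [20] -> [1, 20]
  Merge [14] + [15] -> [14, 15]
  Merge [1, 20] + [14, 15] -> [1, 14, 15, 20]


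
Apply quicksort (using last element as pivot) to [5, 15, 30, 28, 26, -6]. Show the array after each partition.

Partition 1: pivot=-6 at index 0 -> [-6, 15, 30, 28, 26, 5]
Partition 2: pivot=5 at index 1 -> [-6, 5, 30, 28, 26, 15]
Partition 3: pivot=15 at index 2 -> [-6, 5, 15, 28, 26, 30]
Partition 4: pivot=30 at index 5 -> [-6, 5, 15, 28, 26, 30]
Partition 5: pivot=26 at index 3 -> [-6, 5, 15, 26, 28, 30]


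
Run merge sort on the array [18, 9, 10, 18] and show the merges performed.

Divide and conquer:
  Merge [18] + [9] -> [9, 18]
  Merge [10] + [18] -> [10, 18]
  Merge [9, 18] + [10, 18] -> [9, 10, 18, 18]


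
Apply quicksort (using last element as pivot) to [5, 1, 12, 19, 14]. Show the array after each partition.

Partition 1: pivot=14 at index 3 -> [5, 1, 12, 14, 19]
Partition 2: pivot=12 at index 2 -> [5, 1, 12, 14, 19]
Partition 3: pivot=1 at index 0 -> [1, 5, 12, 14, 19]


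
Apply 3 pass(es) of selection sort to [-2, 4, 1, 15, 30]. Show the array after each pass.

Pass 1: Select minimum -2 at index 0, swap -> [-2, 4, 1, 15, 30]
Pass 2: Select minimum 1 at index 2, swap -> [-2, 1, 4, 15, 30]
Pass 3: Select minimum 4 at index 2, swap -> [-2, 1, 4, 15, 30]


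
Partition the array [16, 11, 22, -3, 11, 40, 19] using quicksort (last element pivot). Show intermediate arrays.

Partition 1: pivot=19 at index 4 -> [16, 11, -3, 11, 19, 40, 22]
Partition 2: pivot=11 at index 2 -> [11, -3, 11, 16, 19, 40, 22]
Partition 3: pivot=-3 at index 0 -> [-3, 11, 11, 16, 19, 40, 22]
Partition 4: pivot=22 at index 5 -> [-3, 11, 11, 16, 19, 22, 40]


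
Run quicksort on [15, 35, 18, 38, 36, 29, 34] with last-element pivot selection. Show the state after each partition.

Partition 1: pivot=34 at index 3 -> [15, 18, 29, 34, 36, 35, 38]
Partition 2: pivot=29 at index 2 -> [15, 18, 29, 34, 36, 35, 38]
Partition 3: pivot=18 at index 1 -> [15, 18, 29, 34, 36, 35, 38]
Partition 4: pivot=38 at index 6 -> [15, 18, 29, 34, 36, 35, 38]
Partition 5: pivot=35 at index 4 -> [15, 18, 29, 34, 35, 36, 38]


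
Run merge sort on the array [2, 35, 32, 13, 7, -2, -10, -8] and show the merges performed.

Divide and conquer:
  Merge [2] + [35] -> [2, 35]
  Merge [32] + [13] -> [13, 32]
  Merge [2, 35] + [13, 32] -> [2, 13, 32, 35]
  Merge [7] + [-2] -> [-2, 7]
  Merge [-10] + [-8] -> [-10, -8]
  Merge [-2, 7] + [-10, -8] -> [-10, -8, -2, 7]
  Merge [2, 13, 32, 35] + [-10, -8, -2, 7] -> [-10, -8, -2, 2, 7, 13, 32, 35]


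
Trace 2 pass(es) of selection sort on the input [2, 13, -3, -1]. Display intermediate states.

Pass 1: Select minimum -3 at index 2, swap -> [-3, 13, 2, -1]
Pass 2: Select minimum -1 at index 3, swap -> [-3, -1, 2, 13]


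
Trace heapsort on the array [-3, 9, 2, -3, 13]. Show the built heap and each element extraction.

Build heap: [13, 9, 2, -3, -3]
Extract 13: [9, -3, 2, -3, 13]
Extract 9: [2, -3, -3, 9, 13]
Extract 2: [-3, -3, 2, 9, 13]
Extract -3: [-3, -3, 2, 9, 13]


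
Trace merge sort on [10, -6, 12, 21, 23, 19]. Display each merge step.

Divide and conquer:
  Merge [-6] + [12] -> [-6, 12]
  Merge [10] + [-6, 12] -> [-6, 10, 12]
  Merge [23] + [19] -> [19, 23]
  Merge [21] + [19, 23] -> [19, 21, 23]
  Merge [-6, 10, 12] + [19, 21, 23] -> [-6, 10, 12, 19, 21, 23]


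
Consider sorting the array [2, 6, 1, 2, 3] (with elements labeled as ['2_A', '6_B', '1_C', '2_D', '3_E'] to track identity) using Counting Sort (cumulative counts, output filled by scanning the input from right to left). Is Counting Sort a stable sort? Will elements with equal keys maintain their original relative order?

Trace Counting Sort on the labeled array (the key is the number; the letter only tracks identity):
  Counts for values 0..6: [0, 1, 2, 1, 0, 0, 1]
  Cumulative counts: [0, 1, 3, 4, 4, 4, 5]
  Scan right to left: place 3_E at output index 3
  Scan right to left: place 2_D at output index 2
  Scan right to left: place 1_C at output index 0
  Scan right to left: place 6_B at output index 4
  Scan right to left: place 2_A at output index 1
  Output: [1_C, 2_A, 2_D, 3_E, 6_B]
Equal keys:
  value 2: originally 2_A, 2_D; after sorting 2_A, 2_D -> order preserved
All equal keys kept their original relative order. Counting Sort is stable: scanning the input right to left with decreasing cumulative counts places later duplicates at later output positions.
Answer: Stable
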